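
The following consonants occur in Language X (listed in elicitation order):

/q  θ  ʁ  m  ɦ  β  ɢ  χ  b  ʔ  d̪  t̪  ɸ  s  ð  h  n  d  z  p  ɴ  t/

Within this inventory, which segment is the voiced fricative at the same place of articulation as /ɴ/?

/ɴ/ is an uvular nasal.
The voiced fricative at the same place is a voiced uvular fricative — in this inventory, /ʁ/.

/ʁ/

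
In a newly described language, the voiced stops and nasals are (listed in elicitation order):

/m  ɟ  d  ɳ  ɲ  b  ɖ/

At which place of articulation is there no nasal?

bilabial: oral stop /b/, nasal /m/.
alveolar: oral stop /d/, nasal —.
retroflex: oral stop /ɖ/, nasal /ɳ/.
palatal: oral stop /ɟ/, nasal /ɲ/.
Every place of articulation has a nasal member except alveolar, where /n/ would be expected.

alveolar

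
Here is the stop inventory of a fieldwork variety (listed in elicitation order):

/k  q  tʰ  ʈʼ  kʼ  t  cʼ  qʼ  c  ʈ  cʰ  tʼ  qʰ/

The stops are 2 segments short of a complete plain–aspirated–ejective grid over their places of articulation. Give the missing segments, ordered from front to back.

alveolar: plain /t/, aspirated /tʰ/, ejective /tʼ/.
retroflex: plain /ʈ/, aspirated —, ejective /ʈʼ/.
palatal: plain /c/, aspirated /cʰ/, ejective /cʼ/.
velar: plain /k/, aspirated —, ejective /kʼ/.
uvular: plain /q/, aspirated /qʰ/, ejective /qʼ/.
Gaps, from front to back: retroflex lacks aspirated (/ʈʰ/); velar lacks aspirated (/kʰ/).

/ʈʰ/, /kʰ/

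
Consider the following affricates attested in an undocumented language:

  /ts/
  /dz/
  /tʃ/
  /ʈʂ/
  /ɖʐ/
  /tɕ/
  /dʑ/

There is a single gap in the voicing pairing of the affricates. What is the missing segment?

alveolar: voiceless /ts/, voiced /dz/.
postalveolar: voiceless /tʃ/, voiced —.
retroflex: voiceless /ʈʂ/, voiced /ɖʐ/.
alveolo-palatal: voiceless /tɕ/, voiced /dʑ/.
The postalveolar row has no voiced member, so the gap is the voiced postalveolar affricate /dʒ/.

/dʒ/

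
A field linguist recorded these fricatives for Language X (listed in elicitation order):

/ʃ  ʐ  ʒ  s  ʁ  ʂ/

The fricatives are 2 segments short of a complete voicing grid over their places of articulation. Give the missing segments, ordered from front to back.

place of articulation  voiceless  voiced  
alveolar          s         —       
postalveolar      ʃ         ʒ       
retroflex         ʂ         ʐ       
uvular            —         ʁ       
Gaps, from front to back: alveolar lacks voiced (/z/); uvular lacks voiceless (/χ/).

/z/, /χ/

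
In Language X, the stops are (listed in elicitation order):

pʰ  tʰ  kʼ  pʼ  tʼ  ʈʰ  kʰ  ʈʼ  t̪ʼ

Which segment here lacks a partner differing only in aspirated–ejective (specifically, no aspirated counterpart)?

Bilabial: /pʰ/ ~ /pʼ/
Alveolar: /tʰ/ ~ /tʼ/
Retroflex: /ʈʰ/ ~ /ʈʼ/
Velar: /kʰ/ ~ /kʼ/
Dental: only /t̪ʼ/ (ejective); no aspirated partner.
So /t̪ʼ/ is the unpaired segment.

/t̪ʼ/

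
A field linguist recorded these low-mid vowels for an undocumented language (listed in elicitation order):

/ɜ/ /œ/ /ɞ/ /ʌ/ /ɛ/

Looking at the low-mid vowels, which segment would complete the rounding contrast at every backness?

/ɔ/

Unrounded: /ɛ/ (front), /ɜ/ (central), /ʌ/ (back).
Rounded: /œ/ (front), /ɞ/ (central).
The back row has no rounded member, so the gap is the back rounded vowel /ɔ/.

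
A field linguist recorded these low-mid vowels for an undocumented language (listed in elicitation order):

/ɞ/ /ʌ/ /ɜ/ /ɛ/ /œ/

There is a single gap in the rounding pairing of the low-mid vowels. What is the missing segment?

front: unrounded /ɛ/, rounded /œ/.
central: unrounded /ɜ/, rounded /ɞ/.
back: unrounded /ʌ/, rounded —.
The back row has no rounded member, so the gap is the back rounded vowel /ɔ/.

/ɔ/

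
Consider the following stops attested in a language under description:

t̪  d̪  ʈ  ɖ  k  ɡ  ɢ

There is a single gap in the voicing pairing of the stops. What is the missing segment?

Voiceless: /t̪/ (dental), /ʈ/ (retroflex), /k/ (velar).
Voiced: /d̪/ (dental), /ɖ/ (retroflex), /ɡ/ (velar), /ɢ/ (uvular).
The uvular row has no voiceless member, so the gap is the voiceless uvular stop /q/.

/q/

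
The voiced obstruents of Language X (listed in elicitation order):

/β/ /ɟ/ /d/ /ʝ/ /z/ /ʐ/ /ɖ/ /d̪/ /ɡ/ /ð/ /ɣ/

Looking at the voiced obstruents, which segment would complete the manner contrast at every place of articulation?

Stop: /d̪/ (dental), /d/ (alveolar), /ɖ/ (retroflex), /ɟ/ (palatal), /ɡ/ (velar).
Fricative: /β/ (bilabial), /ð/ (dental), /z/ (alveolar), /ʐ/ (retroflex), /ʝ/ (palatal), /ɣ/ (velar).
The bilabial row has no stop member, so the gap is the bilabial stop /b/.

/b/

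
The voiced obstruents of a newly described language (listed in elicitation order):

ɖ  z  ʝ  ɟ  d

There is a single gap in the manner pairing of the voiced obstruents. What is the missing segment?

/ʐ/

alveolar: stop /d/, fricative /z/.
retroflex: stop /ɖ/, fricative —.
palatal: stop /ɟ/, fricative /ʝ/.
The retroflex row has no fricative member, so the gap is the retroflex fricative /ʐ/.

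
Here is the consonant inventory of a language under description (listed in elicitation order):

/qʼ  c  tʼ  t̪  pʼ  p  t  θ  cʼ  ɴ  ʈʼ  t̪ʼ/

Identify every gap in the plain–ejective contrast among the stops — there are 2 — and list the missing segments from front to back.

place of articulation  plain     ejective
bilabial          p         pʼ      
dental            t̪        t̪ʼ     
alveolar          t         tʼ      
retroflex         —         ʈʼ      
palatal           c         cʼ      
uvular            —         qʼ      
Gaps, from front to back: retroflex lacks plain (/ʈ/); uvular lacks plain (/q/).

/ʈ/, /q/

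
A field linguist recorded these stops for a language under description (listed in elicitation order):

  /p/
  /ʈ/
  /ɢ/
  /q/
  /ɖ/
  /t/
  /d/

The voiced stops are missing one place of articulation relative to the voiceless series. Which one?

bilabial: voiceless /p/, voiced —.
alveolar: voiceless /t/, voiced /d/.
retroflex: voiceless /ʈ/, voiced /ɖ/.
uvular: voiceless /q/, voiced /ɢ/.
Every place of articulation has a voiced member except bilabial, where /b/ would be expected.

bilabial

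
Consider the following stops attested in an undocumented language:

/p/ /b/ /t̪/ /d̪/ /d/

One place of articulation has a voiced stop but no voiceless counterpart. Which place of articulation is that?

place of articulation  voiceless  voiced  
bilabial          p         b       
dental            t̪        d̪      
alveolar          —         d       
Every place of articulation has a voiceless member except alveolar, where /t/ would be expected.

alveolar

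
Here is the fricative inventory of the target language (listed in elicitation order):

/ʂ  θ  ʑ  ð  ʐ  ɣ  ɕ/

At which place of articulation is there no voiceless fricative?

velar

dental: voiceless /θ/, voiced /ð/.
retroflex: voiceless /ʂ/, voiced /ʐ/.
alveolo-palatal: voiceless /ɕ/, voiced /ʑ/.
velar: voiceless —, voiced /ɣ/.
Every place of articulation has a voiceless member except velar, where /x/ would be expected.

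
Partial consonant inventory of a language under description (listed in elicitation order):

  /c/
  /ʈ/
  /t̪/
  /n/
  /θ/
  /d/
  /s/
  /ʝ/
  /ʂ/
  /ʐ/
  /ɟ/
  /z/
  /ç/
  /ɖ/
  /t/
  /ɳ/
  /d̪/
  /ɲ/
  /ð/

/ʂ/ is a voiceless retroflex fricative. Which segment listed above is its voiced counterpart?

/ʐ/

The voiced counterpart is a voiced retroflex fricative — in this inventory, /ʐ/.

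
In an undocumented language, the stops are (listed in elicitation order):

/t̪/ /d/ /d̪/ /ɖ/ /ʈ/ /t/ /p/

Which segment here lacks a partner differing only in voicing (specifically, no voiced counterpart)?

/p/

Dental: /t̪/ ~ /d̪/
Alveolar: /t/ ~ /d/
Retroflex: /ʈ/ ~ /ɖ/
Bilabial: only /p/ (voiceless); no voiced partner.
So /p/ is the unpaired segment.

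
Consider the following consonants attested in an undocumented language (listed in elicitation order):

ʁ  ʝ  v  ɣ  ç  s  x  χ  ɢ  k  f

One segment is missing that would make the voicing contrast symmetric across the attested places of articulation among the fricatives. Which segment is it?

/z/

labiodental: voiceless /f/, voiced /v/.
alveolar: voiceless /s/, voiced —.
palatal: voiceless /ç/, voiced /ʝ/.
velar: voiceless /x/, voiced /ɣ/.
uvular: voiceless /χ/, voiced /ʁ/.
The alveolar row has no voiced member, so the gap is the voiced alveolar fricative /z/.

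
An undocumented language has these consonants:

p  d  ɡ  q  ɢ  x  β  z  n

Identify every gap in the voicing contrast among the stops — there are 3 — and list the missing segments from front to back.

/b/, /t/, /k/

bilabial: voiceless /p/, voiced —.
alveolar: voiceless —, voiced /d/.
velar: voiceless —, voiced /ɡ/.
uvular: voiceless /q/, voiced /ɢ/.
Gaps, from front to back: bilabial lacks voiced (/b/); alveolar lacks voiceless (/t/); velar lacks voiceless (/k/).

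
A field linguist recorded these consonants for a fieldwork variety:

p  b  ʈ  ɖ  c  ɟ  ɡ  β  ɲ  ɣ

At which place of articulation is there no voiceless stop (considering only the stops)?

velar

bilabial: voiceless /p/, voiced /b/.
retroflex: voiceless /ʈ/, voiced /ɖ/.
palatal: voiceless /c/, voiced /ɟ/.
velar: voiceless —, voiced /ɡ/.
Every place of articulation has a voiceless member except velar, where /k/ would be expected.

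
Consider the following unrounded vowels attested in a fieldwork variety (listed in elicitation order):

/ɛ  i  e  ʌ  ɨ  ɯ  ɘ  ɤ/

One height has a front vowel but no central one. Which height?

low-mid

height            front     central   back    
high              i         ɨ         ɯ       
high-mid          e         ɘ         ɤ       
low-mid           ɛ         —         ʌ       
Every height has a central member except low-mid, where /ɜ/ would be expected.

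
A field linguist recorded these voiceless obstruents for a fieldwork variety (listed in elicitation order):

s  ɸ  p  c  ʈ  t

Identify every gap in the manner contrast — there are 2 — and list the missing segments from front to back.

bilabial: stop /p/, fricative /ɸ/.
alveolar: stop /t/, fricative /s/.
retroflex: stop /ʈ/, fricative —.
palatal: stop /c/, fricative —.
Gaps, from front to back: retroflex lacks fricative (/ʂ/); palatal lacks fricative (/ç/).

/ʂ/, /ç/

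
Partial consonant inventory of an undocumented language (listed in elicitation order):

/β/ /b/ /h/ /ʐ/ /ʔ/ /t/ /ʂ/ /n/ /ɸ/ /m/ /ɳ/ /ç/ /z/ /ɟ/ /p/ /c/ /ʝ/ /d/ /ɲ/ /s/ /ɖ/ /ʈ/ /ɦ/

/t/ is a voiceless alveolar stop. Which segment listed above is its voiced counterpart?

/d/

The voiced counterpart is a voiced alveolar stop — in this inventory, /d/.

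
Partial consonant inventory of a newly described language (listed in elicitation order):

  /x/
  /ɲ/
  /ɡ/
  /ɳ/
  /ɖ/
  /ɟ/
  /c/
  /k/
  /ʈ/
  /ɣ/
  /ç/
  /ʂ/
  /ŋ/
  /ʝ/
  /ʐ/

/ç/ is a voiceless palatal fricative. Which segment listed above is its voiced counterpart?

The voiced counterpart is a voiced palatal fricative — in this inventory, /ʝ/.

/ʝ/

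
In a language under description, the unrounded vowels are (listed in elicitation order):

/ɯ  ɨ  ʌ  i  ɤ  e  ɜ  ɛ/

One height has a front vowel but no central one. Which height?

height            front     central   back    
high              i         ɨ         ɯ       
high-mid          e         —         ɤ       
low-mid           ɛ         ɜ         ʌ       
Every height has a central member except high-mid, where /ɘ/ would be expected.

high-mid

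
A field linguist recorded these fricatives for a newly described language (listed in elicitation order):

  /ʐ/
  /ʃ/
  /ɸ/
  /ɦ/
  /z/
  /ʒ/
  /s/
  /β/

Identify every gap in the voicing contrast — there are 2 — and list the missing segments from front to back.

bilabial: voiceless /ɸ/, voiced /β/.
alveolar: voiceless /s/, voiced /z/.
postalveolar: voiceless /ʃ/, voiced /ʒ/.
retroflex: voiceless —, voiced /ʐ/.
glottal: voiceless —, voiced /ɦ/.
Gaps, from front to back: retroflex lacks voiceless (/ʂ/); glottal lacks voiceless (/h/).

/ʂ/, /h/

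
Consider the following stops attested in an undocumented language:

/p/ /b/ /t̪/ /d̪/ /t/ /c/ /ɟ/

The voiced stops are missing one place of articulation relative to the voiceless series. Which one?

place of articulation  voiceless  voiced  
bilabial          p         b       
dental            t̪        d̪      
alveolar          t         —       
palatal           c         ɟ       
Every place of articulation has a voiced member except alveolar, where /d/ would be expected.

alveolar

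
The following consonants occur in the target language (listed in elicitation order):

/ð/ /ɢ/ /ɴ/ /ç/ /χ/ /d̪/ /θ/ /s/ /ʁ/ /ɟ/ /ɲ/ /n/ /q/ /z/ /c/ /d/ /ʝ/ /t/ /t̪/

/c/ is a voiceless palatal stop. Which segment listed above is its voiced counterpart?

The voiced counterpart is a voiced palatal stop — in this inventory, /ɟ/.

/ɟ/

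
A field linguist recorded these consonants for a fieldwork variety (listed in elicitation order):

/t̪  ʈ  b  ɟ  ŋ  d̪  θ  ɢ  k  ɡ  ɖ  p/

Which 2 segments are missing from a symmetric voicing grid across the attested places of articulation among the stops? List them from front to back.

Voiceless: /p/ (bilabial), /t̪/ (dental), /ʈ/ (retroflex), /k/ (velar).
Voiced: /b/ (bilabial), /d̪/ (dental), /ɖ/ (retroflex), /ɟ/ (palatal), /ɡ/ (velar), /ɢ/ (uvular).
Gaps, from front to back: palatal lacks voiceless (/c/); uvular lacks voiceless (/q/).

/c/, /q/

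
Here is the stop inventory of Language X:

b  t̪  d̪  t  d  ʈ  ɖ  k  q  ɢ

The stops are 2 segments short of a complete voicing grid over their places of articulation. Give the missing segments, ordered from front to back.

/p/, /ɡ/

place of articulation  voiceless  voiced  
bilabial          —         b       
dental            t̪        d̪      
alveolar          t         d       
retroflex         ʈ         ɖ       
velar             k         —       
uvular            q         ɢ       
Gaps, from front to back: bilabial lacks voiceless (/p/); velar lacks voiced (/ɡ/).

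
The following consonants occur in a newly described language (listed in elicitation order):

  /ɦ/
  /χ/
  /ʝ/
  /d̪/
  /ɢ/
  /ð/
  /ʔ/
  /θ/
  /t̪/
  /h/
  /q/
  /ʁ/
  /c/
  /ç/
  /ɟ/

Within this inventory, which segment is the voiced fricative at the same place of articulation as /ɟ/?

/ʝ/

/ɟ/ is a voiced palatal stop.
The voiced fricative at the same place is a voiced palatal fricative — in this inventory, /ʝ/.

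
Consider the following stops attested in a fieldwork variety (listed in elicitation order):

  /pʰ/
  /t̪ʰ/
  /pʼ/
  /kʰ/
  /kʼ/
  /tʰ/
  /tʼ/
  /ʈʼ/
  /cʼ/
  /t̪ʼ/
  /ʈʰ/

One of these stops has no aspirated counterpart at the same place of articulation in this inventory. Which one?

Bilabial: /pʰ/ ~ /pʼ/
Dental: /t̪ʰ/ ~ /t̪ʼ/
Alveolar: /tʰ/ ~ /tʼ/
Retroflex: /ʈʰ/ ~ /ʈʼ/
Velar: /kʰ/ ~ /kʼ/
Palatal: only /cʼ/ (ejective); no aspirated partner.
So /cʼ/ is the unpaired segment.

/cʼ/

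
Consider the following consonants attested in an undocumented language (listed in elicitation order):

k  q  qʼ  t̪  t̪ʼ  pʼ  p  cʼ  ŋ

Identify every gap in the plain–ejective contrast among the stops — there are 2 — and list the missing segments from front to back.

bilabial: plain /p/, ejective /pʼ/.
dental: plain /t̪/, ejective /t̪ʼ/.
palatal: plain —, ejective /cʼ/.
velar: plain /k/, ejective —.
uvular: plain /q/, ejective /qʼ/.
Gaps, from front to back: palatal lacks plain (/c/); velar lacks ejective (/kʼ/).

/c/, /kʼ/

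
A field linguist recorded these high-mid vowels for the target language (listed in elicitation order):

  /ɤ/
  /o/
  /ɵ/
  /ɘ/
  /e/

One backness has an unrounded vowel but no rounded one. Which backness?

front

Unrounded: /e/ (front), /ɘ/ (central), /ɤ/ (back).
Rounded: /ɵ/ (central), /o/ (back).
Every backness has a rounded member except front, where /ø/ would be expected.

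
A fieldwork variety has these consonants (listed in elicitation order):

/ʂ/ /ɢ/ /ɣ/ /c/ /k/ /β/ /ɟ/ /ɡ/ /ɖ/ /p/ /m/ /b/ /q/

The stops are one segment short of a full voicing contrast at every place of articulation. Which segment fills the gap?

/ʈ/

bilabial: voiceless /p/, voiced /b/.
retroflex: voiceless —, voiced /ɖ/.
palatal: voiceless /c/, voiced /ɟ/.
velar: voiceless /k/, voiced /ɡ/.
uvular: voiceless /q/, voiced /ɢ/.
The retroflex row has no voiceless member, so the gap is the voiceless retroflex stop /ʈ/.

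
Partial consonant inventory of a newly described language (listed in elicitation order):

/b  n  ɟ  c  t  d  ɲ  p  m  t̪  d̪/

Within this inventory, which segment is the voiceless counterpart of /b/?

/p/

/b/ is a voiced bilabial stop.
The voiceless counterpart is a voiceless bilabial stop — in this inventory, /p/.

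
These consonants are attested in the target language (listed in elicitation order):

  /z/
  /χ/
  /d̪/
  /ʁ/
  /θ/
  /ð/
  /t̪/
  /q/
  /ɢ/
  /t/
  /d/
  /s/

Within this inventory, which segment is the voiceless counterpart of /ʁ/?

/ʁ/ is a voiced uvular fricative.
The voiceless counterpart is a voiceless uvular fricative — in this inventory, /χ/.

/χ/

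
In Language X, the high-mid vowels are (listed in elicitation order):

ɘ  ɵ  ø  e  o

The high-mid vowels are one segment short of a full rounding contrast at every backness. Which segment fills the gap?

backness          unrounded  rounded 
front             e         ø       
central           ɘ         ɵ       
back              —         o       
The back row has no unrounded member, so the gap is the back unrounded vowel /ɤ/.

/ɤ/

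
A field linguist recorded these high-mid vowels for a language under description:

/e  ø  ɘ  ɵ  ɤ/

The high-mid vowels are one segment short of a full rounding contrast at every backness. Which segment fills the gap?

Unrounded: /e/ (front), /ɘ/ (central), /ɤ/ (back).
Rounded: /ø/ (front), /ɵ/ (central).
The back row has no rounded member, so the gap is the back rounded vowel /o/.

/o/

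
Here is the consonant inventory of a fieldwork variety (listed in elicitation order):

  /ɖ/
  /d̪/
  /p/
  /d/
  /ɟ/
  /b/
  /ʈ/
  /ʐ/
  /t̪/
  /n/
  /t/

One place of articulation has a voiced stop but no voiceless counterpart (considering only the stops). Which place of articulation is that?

palatal

place of articulation  voiceless  voiced  
bilabial          p         b       
dental            t̪        d̪      
alveolar          t         d       
retroflex         ʈ         ɖ       
palatal           —         ɟ       
Every place of articulation has a voiceless member except palatal, where /c/ would be expected.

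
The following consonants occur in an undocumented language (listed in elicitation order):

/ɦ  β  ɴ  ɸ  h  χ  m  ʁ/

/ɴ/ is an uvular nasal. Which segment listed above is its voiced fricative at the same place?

/ʁ/

The voiced fricative at the same place is a voiced uvular fricative — in this inventory, /ʁ/.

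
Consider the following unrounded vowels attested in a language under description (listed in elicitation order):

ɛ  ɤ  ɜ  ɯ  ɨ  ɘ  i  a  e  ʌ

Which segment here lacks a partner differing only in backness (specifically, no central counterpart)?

High: /i/ ~ /ɨ/ ~ /ɯ/
High-mid: /e/ ~ /ɘ/ ~ /ɤ/
Low-mid: /ɛ/ ~ /ɜ/ ~ /ʌ/
Low: only /a/ (front); no central partner.
So /a/ is the unpaired segment.

/a/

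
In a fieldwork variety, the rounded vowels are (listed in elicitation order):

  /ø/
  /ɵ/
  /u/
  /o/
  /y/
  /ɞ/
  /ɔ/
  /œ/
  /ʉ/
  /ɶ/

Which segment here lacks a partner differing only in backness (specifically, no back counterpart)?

/ɶ/

High: /y/ ~ /ʉ/ ~ /u/
High-mid: /ø/ ~ /ɵ/ ~ /o/
Low-mid: /œ/ ~ /ɞ/ ~ /ɔ/
Low: only /ɶ/ (front); no back partner.
So /ɶ/ is the unpaired segment.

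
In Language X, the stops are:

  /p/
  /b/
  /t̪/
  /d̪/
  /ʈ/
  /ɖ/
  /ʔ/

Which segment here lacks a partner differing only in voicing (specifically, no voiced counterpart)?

Bilabial: /p/ ~ /b/
Dental: /t̪/ ~ /d̪/
Retroflex: /ʈ/ ~ /ɖ/
Glottal: only /ʔ/ (voiceless); no voiced partner.
So /ʔ/ is the unpaired segment.

/ʔ/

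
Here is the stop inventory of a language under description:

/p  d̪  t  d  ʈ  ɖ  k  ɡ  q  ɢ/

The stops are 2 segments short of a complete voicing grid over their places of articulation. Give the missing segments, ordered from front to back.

/b/, /t̪/

Voiceless: /p/ (bilabial), /t/ (alveolar), /ʈ/ (retroflex), /k/ (velar), /q/ (uvular).
Voiced: /d̪/ (dental), /d/ (alveolar), /ɖ/ (retroflex), /ɡ/ (velar), /ɢ/ (uvular).
Gaps, from front to back: bilabial lacks voiced (/b/); dental lacks voiceless (/t̪/).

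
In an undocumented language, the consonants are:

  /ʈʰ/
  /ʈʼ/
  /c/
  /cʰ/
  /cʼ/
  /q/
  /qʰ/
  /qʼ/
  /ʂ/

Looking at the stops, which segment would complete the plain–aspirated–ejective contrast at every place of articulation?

retroflex: plain —, aspirated /ʈʰ/, ejective /ʈʼ/.
palatal: plain /c/, aspirated /cʰ/, ejective /cʼ/.
uvular: plain /q/, aspirated /qʰ/, ejective /qʼ/.
The retroflex row has no plain member, so the gap is the plain retroflex stop /ʈ/.

/ʈ/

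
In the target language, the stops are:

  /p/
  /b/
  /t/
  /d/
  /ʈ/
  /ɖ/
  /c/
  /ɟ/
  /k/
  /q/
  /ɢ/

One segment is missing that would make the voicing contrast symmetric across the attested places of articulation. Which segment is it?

/ɡ/

bilabial: voiceless /p/, voiced /b/.
alveolar: voiceless /t/, voiced /d/.
retroflex: voiceless /ʈ/, voiced /ɖ/.
palatal: voiceless /c/, voiced /ɟ/.
velar: voiceless /k/, voiced —.
uvular: voiceless /q/, voiced /ɢ/.
The velar row has no voiced member, so the gap is the voiced velar stop /ɡ/.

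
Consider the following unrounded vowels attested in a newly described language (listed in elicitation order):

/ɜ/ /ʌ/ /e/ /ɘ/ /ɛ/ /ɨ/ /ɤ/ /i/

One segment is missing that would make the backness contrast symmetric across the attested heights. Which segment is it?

high: front /i/, central /ɨ/, back —.
high-mid: front /e/, central /ɘ/, back /ɤ/.
low-mid: front /ɛ/, central /ɜ/, back /ʌ/.
The high row has no back member, so the gap is the high back unrounded vowel /ɯ/.

/ɯ/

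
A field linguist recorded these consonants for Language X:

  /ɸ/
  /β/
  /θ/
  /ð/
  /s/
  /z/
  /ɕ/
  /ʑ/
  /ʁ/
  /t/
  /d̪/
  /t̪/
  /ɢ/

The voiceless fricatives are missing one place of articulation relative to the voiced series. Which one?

place of articulation  voiceless  voiced  
bilabial          ɸ         β       
dental            θ         ð       
alveolar          s         z       
alveolo-palatal   ɕ         ʑ       
uvular            —         ʁ       
Every place of articulation has a voiceless member except uvular, where /χ/ would be expected.

uvular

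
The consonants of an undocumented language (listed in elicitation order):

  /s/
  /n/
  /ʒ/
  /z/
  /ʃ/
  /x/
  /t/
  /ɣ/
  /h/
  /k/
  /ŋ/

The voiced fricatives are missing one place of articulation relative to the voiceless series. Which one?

Voiceless: /s/ (alveolar), /ʃ/ (postalveolar), /x/ (velar), /h/ (glottal).
Voiced: /z/ (alveolar), /ʒ/ (postalveolar), /ɣ/ (velar).
Every place of articulation has a voiced member except glottal, where /ɦ/ would be expected.

glottal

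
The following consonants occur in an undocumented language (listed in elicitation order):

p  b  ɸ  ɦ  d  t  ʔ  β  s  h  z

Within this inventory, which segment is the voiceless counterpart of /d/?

/t/

/d/ is a voiced alveolar stop.
The voiceless counterpart is a voiceless alveolar stop — in this inventory, /t/.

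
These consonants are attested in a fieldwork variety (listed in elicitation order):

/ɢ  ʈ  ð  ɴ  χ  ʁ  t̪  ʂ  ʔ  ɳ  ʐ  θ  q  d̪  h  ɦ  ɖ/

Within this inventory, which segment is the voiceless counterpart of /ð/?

/ð/ is a voiced dental fricative.
The voiceless counterpart is a voiceless dental fricative — in this inventory, /θ/.

/θ/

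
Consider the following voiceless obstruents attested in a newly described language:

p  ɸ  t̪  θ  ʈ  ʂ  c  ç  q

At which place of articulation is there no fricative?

place of articulation  stop      fricative
bilabial          p         ɸ       
dental            t̪        θ       
retroflex         ʈ         ʂ       
palatal           c         ç       
uvular            q         —       
Every place of articulation has a fricative member except uvular, where /χ/ would be expected.

uvular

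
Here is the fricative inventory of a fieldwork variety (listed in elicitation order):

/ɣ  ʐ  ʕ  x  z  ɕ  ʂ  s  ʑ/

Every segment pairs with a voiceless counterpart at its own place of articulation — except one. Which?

Alveolar: /s/ ~ /z/
Retroflex: /ʂ/ ~ /ʐ/
Alveolo-palatal: /ɕ/ ~ /ʑ/
Velar: /x/ ~ /ɣ/
Pharyngeal: only /ʕ/ (voiced); no voiceless partner.
So /ʕ/ is the unpaired segment.

/ʕ/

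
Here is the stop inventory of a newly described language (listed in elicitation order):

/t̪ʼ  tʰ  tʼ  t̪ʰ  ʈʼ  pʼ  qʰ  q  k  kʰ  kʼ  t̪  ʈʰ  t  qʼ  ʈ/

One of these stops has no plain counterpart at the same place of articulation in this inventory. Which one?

/pʼ/

Dental: /t̪/ ~ /t̪ʰ/ ~ /t̪ʼ/
Alveolar: /t/ ~ /tʰ/ ~ /tʼ/
Retroflex: /ʈ/ ~ /ʈʰ/ ~ /ʈʼ/
Velar: /k/ ~ /kʰ/ ~ /kʼ/
Uvular: /q/ ~ /qʰ/ ~ /qʼ/
Bilabial: only /pʼ/ (ejective); no plain partner.
So /pʼ/ is the unpaired segment.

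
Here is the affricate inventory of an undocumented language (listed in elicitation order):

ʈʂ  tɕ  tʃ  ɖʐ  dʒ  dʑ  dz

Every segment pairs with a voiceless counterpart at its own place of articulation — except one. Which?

Postalveolar: /tʃ/ ~ /dʒ/
Retroflex: /ʈʂ/ ~ /ɖʐ/
Alveolo-palatal: /tɕ/ ~ /dʑ/
Alveolar: only /dz/ (voiced); no voiceless partner.
So /dz/ is the unpaired segment.

/dz/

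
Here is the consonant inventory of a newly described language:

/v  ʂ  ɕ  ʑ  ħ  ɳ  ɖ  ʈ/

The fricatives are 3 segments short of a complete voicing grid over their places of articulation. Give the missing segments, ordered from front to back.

/f/, /ʐ/, /ʕ/

labiodental: voiceless —, voiced /v/.
retroflex: voiceless /ʂ/, voiced —.
alveolo-palatal: voiceless /ɕ/, voiced /ʑ/.
pharyngeal: voiceless /ħ/, voiced —.
Gaps, from front to back: labiodental lacks voiceless (/f/); retroflex lacks voiced (/ʐ/); pharyngeal lacks voiced (/ʕ/).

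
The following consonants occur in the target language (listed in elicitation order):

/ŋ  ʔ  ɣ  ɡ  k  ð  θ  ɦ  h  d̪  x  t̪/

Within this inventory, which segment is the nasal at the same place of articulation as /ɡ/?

/ɡ/ is a voiced velar stop.
The nasal at the same place is a velar nasal — in this inventory, /ŋ/.

/ŋ/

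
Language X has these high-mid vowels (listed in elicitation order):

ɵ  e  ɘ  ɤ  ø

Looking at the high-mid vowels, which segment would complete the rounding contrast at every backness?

/o/

Unrounded: /e/ (front), /ɘ/ (central), /ɤ/ (back).
Rounded: /ø/ (front), /ɵ/ (central).
The back row has no rounded member, so the gap is the back rounded vowel /o/.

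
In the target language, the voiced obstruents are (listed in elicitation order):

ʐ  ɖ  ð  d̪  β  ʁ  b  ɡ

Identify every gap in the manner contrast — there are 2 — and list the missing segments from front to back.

bilabial: stop /b/, fricative /β/.
dental: stop /d̪/, fricative /ð/.
retroflex: stop /ɖ/, fricative /ʐ/.
velar: stop /ɡ/, fricative —.
uvular: stop —, fricative /ʁ/.
Gaps, from front to back: velar lacks fricative (/ɣ/); uvular lacks stop (/ɢ/).

/ɣ/, /ɢ/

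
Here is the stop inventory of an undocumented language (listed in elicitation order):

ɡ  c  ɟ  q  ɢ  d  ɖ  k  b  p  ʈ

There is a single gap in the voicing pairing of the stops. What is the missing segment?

/t/

bilabial: voiceless /p/, voiced /b/.
alveolar: voiceless —, voiced /d/.
retroflex: voiceless /ʈ/, voiced /ɖ/.
palatal: voiceless /c/, voiced /ɟ/.
velar: voiceless /k/, voiced /ɡ/.
uvular: voiceless /q/, voiced /ɢ/.
The alveolar row has no voiceless member, so the gap is the voiceless alveolar stop /t/.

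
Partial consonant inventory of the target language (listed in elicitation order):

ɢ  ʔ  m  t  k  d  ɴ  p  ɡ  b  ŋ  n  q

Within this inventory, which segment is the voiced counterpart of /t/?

/d/

/t/ is a voiceless alveolar stop.
The voiced counterpart is a voiced alveolar stop — in this inventory, /d/.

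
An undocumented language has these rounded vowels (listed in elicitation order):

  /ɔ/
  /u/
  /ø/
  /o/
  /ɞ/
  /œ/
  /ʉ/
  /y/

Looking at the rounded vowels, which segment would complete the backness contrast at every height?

height            front     central   back    
high              y         ʉ         u       
high-mid          ø         —         o       
low-mid           œ         ɞ         ɔ       
The high-mid row has no central member, so the gap is the high-mid central rounded vowel /ɵ/.

/ɵ/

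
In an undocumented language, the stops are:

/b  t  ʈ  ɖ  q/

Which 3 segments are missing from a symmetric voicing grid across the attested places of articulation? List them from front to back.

/p/, /d/, /ɢ/

bilabial: voiceless —, voiced /b/.
alveolar: voiceless /t/, voiced —.
retroflex: voiceless /ʈ/, voiced /ɖ/.
uvular: voiceless /q/, voiced —.
Gaps, from front to back: bilabial lacks voiceless (/p/); alveolar lacks voiced (/d/); uvular lacks voiced (/ɢ/).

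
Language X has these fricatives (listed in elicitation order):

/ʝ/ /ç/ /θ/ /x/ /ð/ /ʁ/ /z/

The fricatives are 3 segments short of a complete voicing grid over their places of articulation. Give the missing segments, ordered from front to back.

dental: voiceless /θ/, voiced /ð/.
alveolar: voiceless —, voiced /z/.
palatal: voiceless /ç/, voiced /ʝ/.
velar: voiceless /x/, voiced —.
uvular: voiceless —, voiced /ʁ/.
Gaps, from front to back: alveolar lacks voiceless (/s/); velar lacks voiced (/ɣ/); uvular lacks voiceless (/χ/).

/s/, /ɣ/, /χ/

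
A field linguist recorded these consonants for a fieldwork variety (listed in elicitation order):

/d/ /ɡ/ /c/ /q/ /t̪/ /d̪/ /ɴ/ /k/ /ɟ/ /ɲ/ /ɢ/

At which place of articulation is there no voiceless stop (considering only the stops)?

alveolar

Voiceless: /t̪/ (dental), /c/ (palatal), /k/ (velar), /q/ (uvular).
Voiced: /d̪/ (dental), /d/ (alveolar), /ɟ/ (palatal), /ɡ/ (velar), /ɢ/ (uvular).
Every place of articulation has a voiceless member except alveolar, where /t/ would be expected.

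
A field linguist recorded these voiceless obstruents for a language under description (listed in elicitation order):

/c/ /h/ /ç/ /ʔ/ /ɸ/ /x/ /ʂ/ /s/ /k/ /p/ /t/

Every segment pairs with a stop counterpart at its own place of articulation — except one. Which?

Bilabial: /p/ ~ /ɸ/
Alveolar: /t/ ~ /s/
Palatal: /c/ ~ /ç/
Velar: /k/ ~ /x/
Glottal: /ʔ/ ~ /h/
Retroflex: only /ʂ/ (fricative); no stop partner.
So /ʂ/ is the unpaired segment.

/ʂ/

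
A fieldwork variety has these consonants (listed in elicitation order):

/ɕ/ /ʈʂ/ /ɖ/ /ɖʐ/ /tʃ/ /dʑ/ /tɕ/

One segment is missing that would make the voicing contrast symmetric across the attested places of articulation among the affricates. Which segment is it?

place of articulation  voiceless  voiced  
postalveolar      tʃ        —       
retroflex         ʈʂ        ɖʐ      
alveolo-palatal   tɕ        dʑ      
The postalveolar row has no voiced member, so the gap is the voiced postalveolar affricate /dʒ/.

/dʒ/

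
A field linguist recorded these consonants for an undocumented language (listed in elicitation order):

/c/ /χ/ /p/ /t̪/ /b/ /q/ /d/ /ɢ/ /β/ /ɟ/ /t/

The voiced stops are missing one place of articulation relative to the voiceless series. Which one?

place of articulation  voiceless  voiced  
bilabial          p         b       
dental            t̪        —       
alveolar          t         d       
palatal           c         ɟ       
uvular            q         ɢ       
Every place of articulation has a voiced member except dental, where /d̪/ would be expected.

dental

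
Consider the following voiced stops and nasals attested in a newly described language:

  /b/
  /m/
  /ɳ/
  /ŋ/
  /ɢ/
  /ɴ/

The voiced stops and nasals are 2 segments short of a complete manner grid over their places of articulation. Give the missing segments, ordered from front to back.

place of articulation  oral stop  nasal   
bilabial          b         m       
retroflex         —         ɳ       
velar             —         ŋ       
uvular            ɢ         ɴ       
Gaps, from front to back: retroflex lacks oral stop (/ɖ/); velar lacks oral stop (/ɡ/).

/ɖ/, /ɡ/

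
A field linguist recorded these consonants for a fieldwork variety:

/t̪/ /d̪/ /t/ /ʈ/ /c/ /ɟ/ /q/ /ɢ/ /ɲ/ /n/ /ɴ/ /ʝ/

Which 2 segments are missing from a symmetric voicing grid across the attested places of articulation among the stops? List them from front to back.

dental: voiceless /t̪/, voiced /d̪/.
alveolar: voiceless /t/, voiced —.
retroflex: voiceless /ʈ/, voiced —.
palatal: voiceless /c/, voiced /ɟ/.
uvular: voiceless /q/, voiced /ɢ/.
Gaps, from front to back: alveolar lacks voiced (/d/); retroflex lacks voiced (/ɖ/).

/d/, /ɖ/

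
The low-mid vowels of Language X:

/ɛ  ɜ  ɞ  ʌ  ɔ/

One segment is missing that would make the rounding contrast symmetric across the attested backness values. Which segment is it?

front: unrounded /ɛ/, rounded —.
central: unrounded /ɜ/, rounded /ɞ/.
back: unrounded /ʌ/, rounded /ɔ/.
The front row has no rounded member, so the gap is the front rounded vowel /œ/.

/œ/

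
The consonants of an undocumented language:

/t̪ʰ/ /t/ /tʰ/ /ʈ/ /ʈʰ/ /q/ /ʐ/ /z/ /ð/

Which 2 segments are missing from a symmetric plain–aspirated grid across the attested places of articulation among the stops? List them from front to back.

dental: plain —, aspirated /t̪ʰ/.
alveolar: plain /t/, aspirated /tʰ/.
retroflex: plain /ʈ/, aspirated /ʈʰ/.
uvular: plain /q/, aspirated —.
Gaps, from front to back: dental lacks plain (/t̪/); uvular lacks aspirated (/qʰ/).

/t̪/, /qʰ/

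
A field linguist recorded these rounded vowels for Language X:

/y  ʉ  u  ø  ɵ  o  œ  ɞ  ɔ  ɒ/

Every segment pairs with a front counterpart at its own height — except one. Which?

/ɒ/

High: /y/ ~ /ʉ/ ~ /u/
High-mid: /ø/ ~ /ɵ/ ~ /o/
Low-mid: /œ/ ~ /ɞ/ ~ /ɔ/
Low: only /ɒ/ (back); no front partner.
So /ɒ/ is the unpaired segment.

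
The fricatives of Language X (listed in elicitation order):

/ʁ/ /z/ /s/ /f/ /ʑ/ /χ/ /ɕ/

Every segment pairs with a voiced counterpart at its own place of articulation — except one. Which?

Alveolar: /s/ ~ /z/
Alveolo-palatal: /ɕ/ ~ /ʑ/
Uvular: /χ/ ~ /ʁ/
Labiodental: only /f/ (voiceless); no voiced partner.
So /f/ is the unpaired segment.

/f/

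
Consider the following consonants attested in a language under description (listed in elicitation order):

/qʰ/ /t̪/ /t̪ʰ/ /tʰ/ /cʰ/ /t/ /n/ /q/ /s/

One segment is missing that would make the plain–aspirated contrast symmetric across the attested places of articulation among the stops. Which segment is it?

/c/

place of articulation  plain     aspirated
dental            t̪        t̪ʰ     
alveolar          t         tʰ      
palatal           —         cʰ      
uvular            q         qʰ      
The palatal row has no plain member, so the gap is the plain palatal stop /c/.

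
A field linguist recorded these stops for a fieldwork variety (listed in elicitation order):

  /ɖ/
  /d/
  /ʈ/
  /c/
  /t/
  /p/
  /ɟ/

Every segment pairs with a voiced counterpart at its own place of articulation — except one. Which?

/p/

Alveolar: /t/ ~ /d/
Retroflex: /ʈ/ ~ /ɖ/
Palatal: /c/ ~ /ɟ/
Bilabial: only /p/ (voiceless); no voiced partner.
So /p/ is the unpaired segment.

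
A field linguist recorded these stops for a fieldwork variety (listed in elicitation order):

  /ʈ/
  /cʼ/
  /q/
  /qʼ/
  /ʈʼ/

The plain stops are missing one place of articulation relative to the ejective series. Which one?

retroflex: plain /ʈ/, ejective /ʈʼ/.
palatal: plain —, ejective /cʼ/.
uvular: plain /q/, ejective /qʼ/.
Every place of articulation has a plain member except palatal, where /c/ would be expected.

palatal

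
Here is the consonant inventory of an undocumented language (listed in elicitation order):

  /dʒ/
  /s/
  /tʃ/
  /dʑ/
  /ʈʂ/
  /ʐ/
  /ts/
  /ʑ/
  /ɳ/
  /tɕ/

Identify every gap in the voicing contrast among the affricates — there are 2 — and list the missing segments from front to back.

alveolar: voiceless /ts/, voiced —.
postalveolar: voiceless /tʃ/, voiced /dʒ/.
retroflex: voiceless /ʈʂ/, voiced —.
alveolo-palatal: voiceless /tɕ/, voiced /dʑ/.
Gaps, from front to back: alveolar lacks voiced (/dz/); retroflex lacks voiced (/ɖʐ/).

/dz/, /ɖʐ/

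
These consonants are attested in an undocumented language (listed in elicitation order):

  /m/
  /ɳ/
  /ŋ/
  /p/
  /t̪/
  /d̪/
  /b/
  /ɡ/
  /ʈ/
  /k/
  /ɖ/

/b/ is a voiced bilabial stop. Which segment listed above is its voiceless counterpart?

The voiceless counterpart is a voiceless bilabial stop — in this inventory, /p/.

/p/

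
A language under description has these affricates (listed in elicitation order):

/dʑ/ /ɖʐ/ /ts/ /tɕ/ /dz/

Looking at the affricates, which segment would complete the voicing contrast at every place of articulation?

place of articulation  voiceless  voiced  
alveolar          ts        dz      
retroflex         —         ɖʐ      
alveolo-palatal   tɕ        dʑ      
The retroflex row has no voiceless member, so the gap is the voiceless retroflex affricate /ʈʂ/.

/ʈʂ/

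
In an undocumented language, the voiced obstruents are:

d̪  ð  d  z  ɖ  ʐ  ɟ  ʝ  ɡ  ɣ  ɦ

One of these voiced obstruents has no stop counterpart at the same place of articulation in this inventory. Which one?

/ɦ/

Dental: /d̪/ ~ /ð/
Alveolar: /d/ ~ /z/
Retroflex: /ɖ/ ~ /ʐ/
Palatal: /ɟ/ ~ /ʝ/
Velar: /ɡ/ ~ /ɣ/
Glottal: only /ɦ/ (fricative); no stop partner.
So /ɦ/ is the unpaired segment.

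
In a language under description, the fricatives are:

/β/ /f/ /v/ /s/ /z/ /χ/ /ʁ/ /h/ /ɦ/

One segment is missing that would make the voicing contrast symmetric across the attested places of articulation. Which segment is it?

/ɸ/

bilabial: voiceless —, voiced /β/.
labiodental: voiceless /f/, voiced /v/.
alveolar: voiceless /s/, voiced /z/.
uvular: voiceless /χ/, voiced /ʁ/.
glottal: voiceless /h/, voiced /ɦ/.
The bilabial row has no voiceless member, so the gap is the voiceless bilabial fricative /ɸ/.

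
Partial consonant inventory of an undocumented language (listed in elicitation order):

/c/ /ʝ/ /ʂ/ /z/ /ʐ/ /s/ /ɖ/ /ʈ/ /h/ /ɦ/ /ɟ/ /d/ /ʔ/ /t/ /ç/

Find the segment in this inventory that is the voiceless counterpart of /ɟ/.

/c/

/ɟ/ is a voiced palatal stop.
The voiceless counterpart is a voiceless palatal stop — in this inventory, /c/.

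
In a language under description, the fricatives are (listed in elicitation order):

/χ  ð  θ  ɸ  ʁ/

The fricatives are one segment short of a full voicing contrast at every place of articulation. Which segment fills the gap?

/β/

place of articulation  voiceless  voiced  
bilabial          ɸ         —       
dental            θ         ð       
uvular            χ         ʁ       
The bilabial row has no voiced member, so the gap is the voiced bilabial fricative /β/.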